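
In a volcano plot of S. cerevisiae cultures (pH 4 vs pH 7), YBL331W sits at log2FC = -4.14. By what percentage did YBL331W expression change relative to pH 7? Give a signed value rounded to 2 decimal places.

-94.33%

Fold change = 2^(-4.14) = 0.0567
Percent change = (FC − 1) × 100% = (0.0567 − 1) × 100 = -94.33%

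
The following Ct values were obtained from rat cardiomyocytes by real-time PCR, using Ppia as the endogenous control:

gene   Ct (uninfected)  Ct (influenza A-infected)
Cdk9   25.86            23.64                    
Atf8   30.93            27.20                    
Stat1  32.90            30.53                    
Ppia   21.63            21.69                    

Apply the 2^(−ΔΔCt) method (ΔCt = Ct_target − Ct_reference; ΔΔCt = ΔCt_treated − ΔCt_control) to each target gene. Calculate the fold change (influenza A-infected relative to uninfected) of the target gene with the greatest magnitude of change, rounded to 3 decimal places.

13.833

Cdk9: ΔΔCt = (23.64−21.69) − (25.86−21.63) = 1.95 − 4.23 = -2.28; fold change = 2^2.28 = 4.857
Atf8: ΔΔCt = (27.20−21.69) − (30.93−21.63) = 5.51 − 9.30 = -3.79; fold change = 2^3.79 = 13.833
Stat1: ΔΔCt = (30.53−21.69) − (32.90−21.63) = 8.84 − 11.27 = -2.43; fold change = 2^2.43 = 5.389
Atf8 has the largest |ΔΔCt| = 3.79.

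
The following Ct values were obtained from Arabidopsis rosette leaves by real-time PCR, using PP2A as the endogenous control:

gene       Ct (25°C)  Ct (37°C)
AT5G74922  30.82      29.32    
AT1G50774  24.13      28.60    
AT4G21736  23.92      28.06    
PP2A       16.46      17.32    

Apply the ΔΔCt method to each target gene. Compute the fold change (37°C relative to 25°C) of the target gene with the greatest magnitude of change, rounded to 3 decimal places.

AT5G74922: ΔΔCt = (29.32−17.32) − (30.82−16.46) = 12.00 − 14.36 = -2.36; fold change = 2^2.36 = 5.134
AT1G50774: ΔΔCt = (28.60−17.32) − (24.13−16.46) = 11.28 − 7.67 = 3.61; fold change = 2^-3.61 = 0.082
AT4G21736: ΔΔCt = (28.06−17.32) − (23.92−16.46) = 10.74 − 7.46 = 3.28; fold change = 2^-3.28 = 0.103
AT1G50774 has the largest |ΔΔCt| = 3.61.

0.082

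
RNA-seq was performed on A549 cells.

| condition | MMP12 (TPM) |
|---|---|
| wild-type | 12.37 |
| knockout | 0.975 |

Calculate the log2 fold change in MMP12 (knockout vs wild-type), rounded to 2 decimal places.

-3.67

Fold change = 0.975 / 12.37 = 0.0788
log2(0.0788) = -3.665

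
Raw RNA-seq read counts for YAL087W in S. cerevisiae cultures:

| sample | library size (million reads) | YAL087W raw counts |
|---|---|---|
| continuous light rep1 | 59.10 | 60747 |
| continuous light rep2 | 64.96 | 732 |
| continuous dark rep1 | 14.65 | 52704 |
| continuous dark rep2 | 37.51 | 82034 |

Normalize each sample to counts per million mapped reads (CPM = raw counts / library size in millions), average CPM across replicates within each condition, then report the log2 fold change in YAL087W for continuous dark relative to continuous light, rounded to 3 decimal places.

2.477

CPM(continuous light rep1) = 60747 / 59.10 = 1027.8680
CPM(continuous light rep2) = 732 / 64.96 = 11.2685
CPM(continuous dark rep1) = 52704 / 14.65 = 3597.5427
CPM(continuous dark rep2) = 82034 / 37.51 = 2186.9901
mean CPM(continuous light) = 519.5682; mean CPM(continuous dark) = 2892.2664
Fold change = 2892.2664 / 519.5682 = 5.56667
log2(5.56667) = 2.4768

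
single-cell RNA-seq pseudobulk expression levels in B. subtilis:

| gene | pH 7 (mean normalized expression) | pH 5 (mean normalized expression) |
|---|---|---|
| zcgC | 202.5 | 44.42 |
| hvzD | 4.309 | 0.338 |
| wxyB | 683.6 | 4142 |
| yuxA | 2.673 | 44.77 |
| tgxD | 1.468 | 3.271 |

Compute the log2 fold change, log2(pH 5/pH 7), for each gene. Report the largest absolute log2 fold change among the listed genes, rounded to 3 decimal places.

4.066

log2(44.42/202.5) = -2.189  (zcgC)
log2(0.338/4.309) = -3.672  (hvzD)
log2(4142/683.6) = 2.599  (wxyB)
log2(44.77/2.673) = 4.066  (yuxA)
log2(3.271/1.468) = 1.156  (tgxD)
The largest magnitude belongs to yuxA.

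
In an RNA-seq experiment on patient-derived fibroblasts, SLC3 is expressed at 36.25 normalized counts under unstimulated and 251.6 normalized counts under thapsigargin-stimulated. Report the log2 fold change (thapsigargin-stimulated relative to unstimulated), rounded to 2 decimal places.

2.80

Fold change = 251.6 / 36.25 = 6.9407
log2(6.9407) = 2.795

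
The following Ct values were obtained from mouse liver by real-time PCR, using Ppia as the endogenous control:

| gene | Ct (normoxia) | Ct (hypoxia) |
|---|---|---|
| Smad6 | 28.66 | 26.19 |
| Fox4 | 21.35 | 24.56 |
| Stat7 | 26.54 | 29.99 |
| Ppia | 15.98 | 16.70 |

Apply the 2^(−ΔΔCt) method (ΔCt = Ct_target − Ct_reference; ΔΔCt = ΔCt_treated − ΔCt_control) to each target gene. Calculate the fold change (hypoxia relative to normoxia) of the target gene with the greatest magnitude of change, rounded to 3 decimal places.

Smad6: ΔΔCt = (26.19−16.70) − (28.66−15.98) = 9.49 − 12.68 = -3.19; fold change = 2^3.19 = 9.126
Fox4: ΔΔCt = (24.56−16.70) − (21.35−15.98) = 7.86 − 5.37 = 2.49; fold change = 2^-2.49 = 0.178
Stat7: ΔΔCt = (29.99−16.70) − (26.54−15.98) = 13.29 − 10.56 = 2.73; fold change = 2^-2.73 = 0.151
Smad6 has the largest |ΔΔCt| = 3.19.

9.126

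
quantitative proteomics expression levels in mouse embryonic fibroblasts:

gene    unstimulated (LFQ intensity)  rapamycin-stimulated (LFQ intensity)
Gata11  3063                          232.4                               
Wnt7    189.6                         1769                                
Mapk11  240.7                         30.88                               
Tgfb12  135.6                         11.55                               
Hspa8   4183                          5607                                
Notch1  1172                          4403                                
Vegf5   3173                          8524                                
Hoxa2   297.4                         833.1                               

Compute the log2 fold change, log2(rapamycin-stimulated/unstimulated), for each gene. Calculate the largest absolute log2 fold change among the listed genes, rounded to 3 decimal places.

log2(232.4/3063) = -3.720  (Gata11)
log2(1769/189.6) = 3.222  (Wnt7)
log2(30.88/240.7) = -2.962  (Mapk11)
log2(11.55/135.6) = -3.553  (Tgfb12)
log2(5607/4183) = 0.423  (Hspa8)
log2(4403/1172) = 1.910  (Notch1)
log2(8524/3173) = 1.426  (Vegf5)
log2(833.1/297.4) = 1.486  (Hoxa2)
The largest magnitude belongs to Gata11.

3.720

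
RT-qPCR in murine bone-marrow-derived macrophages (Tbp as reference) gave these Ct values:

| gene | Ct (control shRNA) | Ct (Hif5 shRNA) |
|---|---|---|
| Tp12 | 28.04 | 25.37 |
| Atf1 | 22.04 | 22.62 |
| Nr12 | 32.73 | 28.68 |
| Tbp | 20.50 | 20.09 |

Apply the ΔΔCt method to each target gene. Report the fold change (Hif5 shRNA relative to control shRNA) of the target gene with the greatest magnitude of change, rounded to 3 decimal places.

12.467

Tp12: ΔΔCt = (25.37−20.09) − (28.04−20.50) = 5.28 − 7.54 = -2.26; fold change = 2^2.26 = 4.790
Atf1: ΔΔCt = (22.62−20.09) − (22.04−20.50) = 2.53 − 1.54 = 0.99; fold change = 2^-0.99 = 0.503
Nr12: ΔΔCt = (28.68−20.09) − (32.73−20.50) = 8.59 − 12.23 = -3.64; fold change = 2^3.64 = 12.467
Nr12 has the largest |ΔΔCt| = 3.64.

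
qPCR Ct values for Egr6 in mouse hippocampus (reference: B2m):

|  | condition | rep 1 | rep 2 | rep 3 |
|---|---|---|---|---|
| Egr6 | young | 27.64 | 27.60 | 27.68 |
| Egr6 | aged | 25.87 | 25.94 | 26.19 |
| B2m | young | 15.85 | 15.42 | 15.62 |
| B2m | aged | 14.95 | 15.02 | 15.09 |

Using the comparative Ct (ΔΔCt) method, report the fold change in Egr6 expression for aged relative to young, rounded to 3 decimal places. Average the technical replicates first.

Mean Ct: Egr6 young 27.640; Egr6 aged 26.000; B2m young 15.630; B2m aged 15.020
ΔCt(young) = 27.640 − 15.630 = 12.010
ΔCt(aged) = 26.000 − 15.020 = 10.980
ΔΔCt = 10.980 − 12.010 = -1.030
Fold change = 2^(−(-1.030)) = 2^1.030 = 2.0420

2.042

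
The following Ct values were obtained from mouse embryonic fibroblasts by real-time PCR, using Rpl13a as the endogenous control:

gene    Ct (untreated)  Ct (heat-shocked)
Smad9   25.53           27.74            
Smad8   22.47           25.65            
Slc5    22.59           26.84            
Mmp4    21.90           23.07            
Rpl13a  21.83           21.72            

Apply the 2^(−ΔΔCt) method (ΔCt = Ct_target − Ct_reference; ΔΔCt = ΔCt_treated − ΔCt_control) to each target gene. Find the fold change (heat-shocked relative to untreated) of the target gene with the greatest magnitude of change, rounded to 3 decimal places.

0.049

Smad9: ΔΔCt = (27.74−21.72) − (25.53−21.83) = 6.02 − 3.70 = 2.32; fold change = 2^-2.32 = 0.200
Smad8: ΔΔCt = (25.65−21.72) − (22.47−21.83) = 3.93 − 0.64 = 3.29; fold change = 2^-3.29 = 0.102
Slc5: ΔΔCt = (26.84−21.72) − (22.59−21.83) = 5.12 − 0.76 = 4.36; fold change = 2^-4.36 = 0.049
Mmp4: ΔΔCt = (23.07−21.72) − (21.90−21.83) = 1.35 − 0.07 = 1.28; fold change = 2^-1.28 = 0.412
Slc5 has the largest |ΔΔCt| = 4.36.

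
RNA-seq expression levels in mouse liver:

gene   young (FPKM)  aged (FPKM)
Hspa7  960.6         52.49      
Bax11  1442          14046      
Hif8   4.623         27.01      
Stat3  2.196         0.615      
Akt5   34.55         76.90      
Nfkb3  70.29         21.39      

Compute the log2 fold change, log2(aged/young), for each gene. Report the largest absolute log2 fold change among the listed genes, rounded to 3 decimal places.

log2(52.49/960.6) = -4.194  (Hspa7)
log2(14046/1442) = 3.284  (Bax11)
log2(27.01/4.623) = 2.547  (Hif8)
log2(0.615/2.196) = -1.836  (Stat3)
log2(76.90/34.55) = 1.154  (Akt5)
log2(21.39/70.29) = -1.716  (Nfkb3)
The largest magnitude belongs to Hspa7.

4.194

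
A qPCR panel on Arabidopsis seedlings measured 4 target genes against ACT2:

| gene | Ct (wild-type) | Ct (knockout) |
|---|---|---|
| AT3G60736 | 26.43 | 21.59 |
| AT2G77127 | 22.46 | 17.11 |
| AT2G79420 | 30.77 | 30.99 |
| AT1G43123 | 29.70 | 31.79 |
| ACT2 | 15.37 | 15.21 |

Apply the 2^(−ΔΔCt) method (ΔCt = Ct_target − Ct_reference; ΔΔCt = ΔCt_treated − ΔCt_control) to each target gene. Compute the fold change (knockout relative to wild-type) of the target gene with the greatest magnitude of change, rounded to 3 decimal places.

AT3G60736: ΔΔCt = (21.59−15.21) − (26.43−15.37) = 6.38 − 11.06 = -4.68; fold change = 2^4.68 = 25.634
AT2G77127: ΔΔCt = (17.11−15.21) − (22.46−15.37) = 1.90 − 7.09 = -5.19; fold change = 2^5.19 = 36.504
AT2G79420: ΔΔCt = (30.99−15.21) − (30.77−15.37) = 15.78 − 15.40 = 0.38; fold change = 2^-0.38 = 0.768
AT1G43123: ΔΔCt = (31.79−15.21) − (29.70−15.37) = 16.58 − 14.33 = 2.25; fold change = 2^-2.25 = 0.210
AT2G77127 has the largest |ΔΔCt| = 5.19.

36.504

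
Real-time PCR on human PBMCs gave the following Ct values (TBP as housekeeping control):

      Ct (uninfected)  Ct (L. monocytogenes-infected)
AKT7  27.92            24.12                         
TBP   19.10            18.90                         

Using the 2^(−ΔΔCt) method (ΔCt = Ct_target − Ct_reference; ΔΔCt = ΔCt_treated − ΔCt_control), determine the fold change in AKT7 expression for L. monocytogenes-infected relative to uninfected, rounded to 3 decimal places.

12.126

ΔCt(uninfected) = 27.920 − 19.100 = 8.820
ΔCt(L. monocytogenes-infected) = 24.120 − 18.900 = 5.220
ΔΔCt = 5.220 − 8.820 = -3.600
Fold change = 2^(−(-3.600)) = 2^3.600 = 12.1257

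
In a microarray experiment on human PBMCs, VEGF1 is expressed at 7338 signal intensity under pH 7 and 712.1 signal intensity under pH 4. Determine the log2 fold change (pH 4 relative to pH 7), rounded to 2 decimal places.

Fold change = 712.1 / 7338 = 0.0970
log2(0.0970) = -3.365

-3.37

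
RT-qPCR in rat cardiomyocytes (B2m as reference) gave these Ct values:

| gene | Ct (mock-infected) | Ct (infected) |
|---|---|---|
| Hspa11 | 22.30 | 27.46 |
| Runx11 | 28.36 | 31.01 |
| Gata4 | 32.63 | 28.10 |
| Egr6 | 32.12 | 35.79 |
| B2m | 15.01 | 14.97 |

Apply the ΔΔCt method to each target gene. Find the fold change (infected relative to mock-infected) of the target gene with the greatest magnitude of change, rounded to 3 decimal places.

Hspa11: ΔΔCt = (27.46−14.97) − (22.30−15.01) = 12.49 − 7.29 = 5.20; fold change = 2^-5.20 = 0.027
Runx11: ΔΔCt = (31.01−14.97) − (28.36−15.01) = 16.04 − 13.35 = 2.69; fold change = 2^-2.69 = 0.155
Gata4: ΔΔCt = (28.10−14.97) − (32.63−15.01) = 13.13 − 17.62 = -4.49; fold change = 2^4.49 = 22.471
Egr6: ΔΔCt = (35.79−14.97) − (32.12−15.01) = 20.82 − 17.11 = 3.71; fold change = 2^-3.71 = 0.076
Hspa11 has the largest |ΔΔCt| = 5.20.

0.027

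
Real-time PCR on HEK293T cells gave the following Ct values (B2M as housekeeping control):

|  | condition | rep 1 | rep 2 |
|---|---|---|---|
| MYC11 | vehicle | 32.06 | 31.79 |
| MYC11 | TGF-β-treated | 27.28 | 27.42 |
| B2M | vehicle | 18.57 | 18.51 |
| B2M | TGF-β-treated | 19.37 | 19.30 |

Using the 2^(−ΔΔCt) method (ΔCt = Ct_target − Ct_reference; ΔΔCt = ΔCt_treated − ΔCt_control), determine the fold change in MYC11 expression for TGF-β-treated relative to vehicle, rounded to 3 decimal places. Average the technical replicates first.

41.355

Mean Ct: MYC11 vehicle 31.925; MYC11 TGF-β-treated 27.350; B2M vehicle 18.540; B2M TGF-β-treated 19.335
ΔCt(vehicle) = 31.925 − 18.540 = 13.385
ΔCt(TGF-β-treated) = 27.350 − 19.335 = 8.015
ΔΔCt = 8.015 − 13.385 = -5.370
Fold change = 2^(−(-5.370)) = 2^5.370 = 41.3553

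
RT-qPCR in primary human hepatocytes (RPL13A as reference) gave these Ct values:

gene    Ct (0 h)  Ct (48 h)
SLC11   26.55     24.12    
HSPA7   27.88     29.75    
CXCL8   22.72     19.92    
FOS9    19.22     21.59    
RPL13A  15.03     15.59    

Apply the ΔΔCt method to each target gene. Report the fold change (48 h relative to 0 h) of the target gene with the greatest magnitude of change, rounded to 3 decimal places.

SLC11: ΔΔCt = (24.12−15.59) − (26.55−15.03) = 8.53 − 11.52 = -2.99; fold change = 2^2.99 = 7.945
HSPA7: ΔΔCt = (29.75−15.59) − (27.88−15.03) = 14.16 − 12.85 = 1.31; fold change = 2^-1.31 = 0.403
CXCL8: ΔΔCt = (19.92−15.59) − (22.72−15.03) = 4.33 − 7.69 = -3.36; fold change = 2^3.36 = 10.267
FOS9: ΔΔCt = (21.59−15.59) − (19.22−15.03) = 6.00 − 4.19 = 1.81; fold change = 2^-1.81 = 0.285
CXCL8 has the largest |ΔΔCt| = 3.36.

10.267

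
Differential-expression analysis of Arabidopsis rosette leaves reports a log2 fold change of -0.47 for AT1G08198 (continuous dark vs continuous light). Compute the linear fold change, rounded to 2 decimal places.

Fold change = 2^(-0.47) = 0.722

0.72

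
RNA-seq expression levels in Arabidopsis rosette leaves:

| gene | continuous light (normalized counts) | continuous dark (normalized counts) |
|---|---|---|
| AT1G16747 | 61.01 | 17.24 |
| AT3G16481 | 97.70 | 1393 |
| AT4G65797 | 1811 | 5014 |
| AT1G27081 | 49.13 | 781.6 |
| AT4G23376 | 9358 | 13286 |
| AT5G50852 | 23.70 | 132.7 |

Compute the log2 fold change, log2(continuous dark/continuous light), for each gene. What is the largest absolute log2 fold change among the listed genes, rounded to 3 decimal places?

log2(17.24/61.01) = -1.823  (AT1G16747)
log2(1393/97.70) = 3.834  (AT3G16481)
log2(5014/1811) = 1.469  (AT4G65797)
log2(781.6/49.13) = 3.992  (AT1G27081)
log2(13286/9358) = 0.506  (AT4G23376)
log2(132.7/23.70) = 2.485  (AT5G50852)
The largest magnitude belongs to AT1G27081.

3.992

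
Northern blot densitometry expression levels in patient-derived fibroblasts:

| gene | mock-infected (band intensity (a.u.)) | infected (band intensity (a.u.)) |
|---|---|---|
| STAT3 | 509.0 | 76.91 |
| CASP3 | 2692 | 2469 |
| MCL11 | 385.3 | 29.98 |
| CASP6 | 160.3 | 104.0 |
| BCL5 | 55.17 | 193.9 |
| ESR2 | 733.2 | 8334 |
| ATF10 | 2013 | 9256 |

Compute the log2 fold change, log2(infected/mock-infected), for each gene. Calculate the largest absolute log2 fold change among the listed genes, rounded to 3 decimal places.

3.684

log2(76.91/509.0) = -2.726  (STAT3)
log2(2469/2692) = -0.125  (CASP3)
log2(29.98/385.3) = -3.684  (MCL11)
log2(104.0/160.3) = -0.624  (CASP6)
log2(193.9/55.17) = 1.813  (BCL5)
log2(8334/733.2) = 3.507  (ESR2)
log2(9256/2013) = 2.201  (ATF10)
The largest magnitude belongs to MCL11.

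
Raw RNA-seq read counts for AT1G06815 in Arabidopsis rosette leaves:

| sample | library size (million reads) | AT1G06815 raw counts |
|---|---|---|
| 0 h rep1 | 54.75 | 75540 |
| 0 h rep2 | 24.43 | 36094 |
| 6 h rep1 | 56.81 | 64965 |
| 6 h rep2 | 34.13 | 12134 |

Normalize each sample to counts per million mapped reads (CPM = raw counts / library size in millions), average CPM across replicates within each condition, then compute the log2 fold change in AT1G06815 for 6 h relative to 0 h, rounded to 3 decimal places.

-0.931

CPM(0 h rep1) = 75540 / 54.75 = 1379.7260
CPM(0 h rep2) = 36094 / 24.43 = 1477.4458
CPM(6 h rep1) = 64965 / 56.81 = 1143.5487
CPM(6 h rep2) = 12134 / 34.13 = 355.5230
mean CPM(0 h) = 1428.5859; mean CPM(6 h) = 749.5358
Fold change = 749.5358 / 1428.5859 = 0.52467
log2(0.52467) = -0.9305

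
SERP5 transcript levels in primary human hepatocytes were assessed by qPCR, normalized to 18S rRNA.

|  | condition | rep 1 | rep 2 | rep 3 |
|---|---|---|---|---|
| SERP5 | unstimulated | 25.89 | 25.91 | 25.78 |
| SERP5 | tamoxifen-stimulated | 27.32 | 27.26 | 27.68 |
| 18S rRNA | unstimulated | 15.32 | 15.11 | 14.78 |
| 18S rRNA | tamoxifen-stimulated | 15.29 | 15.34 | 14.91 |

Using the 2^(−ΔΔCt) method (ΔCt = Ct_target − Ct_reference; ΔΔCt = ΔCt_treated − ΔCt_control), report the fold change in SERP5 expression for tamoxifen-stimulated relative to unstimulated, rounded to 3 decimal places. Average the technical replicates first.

0.366

Mean Ct: SERP5 unstimulated 25.860; SERP5 tamoxifen-stimulated 27.420; 18S rRNA unstimulated 15.070; 18S rRNA tamoxifen-stimulated 15.180
ΔCt(unstimulated) = 25.860 − 15.070 = 10.790
ΔCt(tamoxifen-stimulated) = 27.420 − 15.180 = 12.240
ΔΔCt = 12.240 − 10.790 = 1.450
Fold change = 2^(−1.450) = 0.3660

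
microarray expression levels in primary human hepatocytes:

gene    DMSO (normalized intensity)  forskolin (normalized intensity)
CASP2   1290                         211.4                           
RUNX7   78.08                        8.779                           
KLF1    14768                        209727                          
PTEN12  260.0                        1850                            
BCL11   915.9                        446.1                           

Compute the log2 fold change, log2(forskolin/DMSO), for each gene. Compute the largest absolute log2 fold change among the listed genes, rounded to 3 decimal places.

3.828

log2(211.4/1290) = -2.609  (CASP2)
log2(8.779/78.08) = -3.153  (RUNX7)
log2(209727/14768) = 3.828  (KLF1)
log2(1850/260.0) = 2.831  (PTEN12)
log2(446.1/915.9) = -1.038  (BCL11)
The largest magnitude belongs to KLF1.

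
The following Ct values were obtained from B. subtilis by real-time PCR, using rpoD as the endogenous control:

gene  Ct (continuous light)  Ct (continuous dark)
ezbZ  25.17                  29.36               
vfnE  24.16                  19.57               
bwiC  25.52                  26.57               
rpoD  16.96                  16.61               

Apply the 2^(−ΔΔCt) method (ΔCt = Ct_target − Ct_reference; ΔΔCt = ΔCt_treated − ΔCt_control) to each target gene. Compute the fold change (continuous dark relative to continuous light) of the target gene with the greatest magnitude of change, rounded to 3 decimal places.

ezbZ: ΔΔCt = (29.36−16.61) − (25.17−16.96) = 12.75 − 8.21 = 4.54; fold change = 2^-4.54 = 0.043
vfnE: ΔΔCt = (19.57−16.61) − (24.16−16.96) = 2.96 − 7.20 = -4.24; fold change = 2^4.24 = 18.896
bwiC: ΔΔCt = (26.57−16.61) − (25.52−16.96) = 9.96 − 8.56 = 1.40; fold change = 2^-1.40 = 0.379
ezbZ has the largest |ΔΔCt| = 4.54.

0.043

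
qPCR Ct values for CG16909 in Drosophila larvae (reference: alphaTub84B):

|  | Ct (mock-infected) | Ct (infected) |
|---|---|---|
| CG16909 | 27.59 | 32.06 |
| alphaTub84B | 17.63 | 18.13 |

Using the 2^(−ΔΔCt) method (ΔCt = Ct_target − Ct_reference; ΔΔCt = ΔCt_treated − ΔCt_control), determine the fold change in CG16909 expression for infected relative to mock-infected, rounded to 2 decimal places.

0.06

ΔCt(mock-infected) = 27.590 − 17.630 = 9.960
ΔCt(infected) = 32.060 − 18.130 = 13.930
ΔΔCt = 13.930 − 9.960 = 3.970
Fold change = 2^(−3.970) = 0.064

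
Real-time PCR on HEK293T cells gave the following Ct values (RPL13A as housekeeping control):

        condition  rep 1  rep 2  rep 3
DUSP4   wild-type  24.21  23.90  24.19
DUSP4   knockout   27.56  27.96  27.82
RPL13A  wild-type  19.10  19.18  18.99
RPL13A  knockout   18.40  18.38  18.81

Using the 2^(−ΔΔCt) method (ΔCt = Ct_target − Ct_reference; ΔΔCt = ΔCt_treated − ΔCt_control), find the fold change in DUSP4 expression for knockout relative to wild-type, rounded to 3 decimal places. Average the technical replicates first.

0.053

Mean Ct: DUSP4 wild-type 24.100; DUSP4 knockout 27.780; RPL13A wild-type 19.090; RPL13A knockout 18.530
ΔCt(wild-type) = 24.100 − 19.090 = 5.010
ΔCt(knockout) = 27.780 − 18.530 = 9.250
ΔΔCt = 9.250 − 5.010 = 4.240
Fold change = 2^(−4.240) = 0.0529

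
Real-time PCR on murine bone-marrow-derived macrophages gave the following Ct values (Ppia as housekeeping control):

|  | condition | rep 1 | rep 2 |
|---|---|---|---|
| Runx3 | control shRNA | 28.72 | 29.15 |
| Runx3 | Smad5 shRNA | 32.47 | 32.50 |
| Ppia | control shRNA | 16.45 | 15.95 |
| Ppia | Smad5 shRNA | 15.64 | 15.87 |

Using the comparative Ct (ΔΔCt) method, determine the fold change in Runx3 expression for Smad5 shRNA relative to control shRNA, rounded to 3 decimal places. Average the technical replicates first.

0.063

Mean Ct: Runx3 control shRNA 28.935; Runx3 Smad5 shRNA 32.485; Ppia control shRNA 16.200; Ppia Smad5 shRNA 15.755
ΔCt(control shRNA) = 28.935 − 16.200 = 12.735
ΔCt(Smad5 shRNA) = 32.485 − 15.755 = 16.730
ΔΔCt = 16.730 − 12.735 = 3.995
Fold change = 2^(−3.995) = 0.0627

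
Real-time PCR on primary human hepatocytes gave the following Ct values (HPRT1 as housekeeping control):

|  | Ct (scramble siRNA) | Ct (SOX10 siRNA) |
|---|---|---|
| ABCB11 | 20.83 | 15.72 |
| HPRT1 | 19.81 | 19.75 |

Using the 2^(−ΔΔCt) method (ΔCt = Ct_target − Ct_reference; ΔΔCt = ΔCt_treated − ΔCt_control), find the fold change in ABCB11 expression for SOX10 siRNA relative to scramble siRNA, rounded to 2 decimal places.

33.13

ΔCt(scramble siRNA) = 20.830 − 19.810 = 1.020
ΔCt(SOX10 siRNA) = 15.720 − 19.750 = -4.030
ΔΔCt = -4.030 − 1.020 = -5.050
Fold change = 2^(−(-5.050)) = 2^5.050 = 33.128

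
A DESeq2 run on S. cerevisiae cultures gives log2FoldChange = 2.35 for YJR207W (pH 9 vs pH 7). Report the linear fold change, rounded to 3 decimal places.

5.098

Fold change = 2^(2.35) = 5.0982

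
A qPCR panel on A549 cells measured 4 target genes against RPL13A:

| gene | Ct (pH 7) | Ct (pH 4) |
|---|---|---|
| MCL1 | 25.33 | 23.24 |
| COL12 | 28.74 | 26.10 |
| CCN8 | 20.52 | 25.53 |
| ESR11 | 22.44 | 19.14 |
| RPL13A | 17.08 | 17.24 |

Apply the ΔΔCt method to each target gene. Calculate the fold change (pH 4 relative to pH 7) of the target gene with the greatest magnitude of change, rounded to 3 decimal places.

0.035

MCL1: ΔΔCt = (23.24−17.24) − (25.33−17.08) = 6.00 − 8.25 = -2.25; fold change = 2^2.25 = 4.757
COL12: ΔΔCt = (26.10−17.24) − (28.74−17.08) = 8.86 − 11.66 = -2.80; fold change = 2^2.80 = 6.964
CCN8: ΔΔCt = (25.53−17.24) − (20.52−17.08) = 8.29 − 3.44 = 4.85; fold change = 2^-4.85 = 0.035
ESR11: ΔΔCt = (19.14−17.24) − (22.44−17.08) = 1.90 − 5.36 = -3.46; fold change = 2^3.46 = 11.004
CCN8 has the largest |ΔΔCt| = 4.85.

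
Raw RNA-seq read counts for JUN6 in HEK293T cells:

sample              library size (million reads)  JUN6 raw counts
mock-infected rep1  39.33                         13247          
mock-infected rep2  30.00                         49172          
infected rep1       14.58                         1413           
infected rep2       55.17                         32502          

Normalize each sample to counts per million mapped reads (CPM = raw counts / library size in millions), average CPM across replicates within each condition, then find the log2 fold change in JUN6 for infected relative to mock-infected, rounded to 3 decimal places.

-1.526

CPM(mock-infected rep1) = 13247 / 39.33 = 336.8167
CPM(mock-infected rep2) = 49172 / 30.00 = 1639.0667
CPM(infected rep1) = 1413 / 14.58 = 96.9136
CPM(infected rep2) = 32502 / 55.17 = 589.1245
mean CPM(mock-infected) = 987.9417; mean CPM(infected) = 343.0191
Fold change = 343.0191 / 987.9417 = 0.34721
log2(0.34721) = -1.5261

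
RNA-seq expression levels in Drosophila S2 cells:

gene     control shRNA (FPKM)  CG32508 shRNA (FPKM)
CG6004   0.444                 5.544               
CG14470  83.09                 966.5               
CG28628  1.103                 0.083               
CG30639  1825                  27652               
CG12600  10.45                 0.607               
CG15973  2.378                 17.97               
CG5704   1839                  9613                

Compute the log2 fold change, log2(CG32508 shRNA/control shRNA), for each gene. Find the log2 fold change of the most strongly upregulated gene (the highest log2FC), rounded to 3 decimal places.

log2(5.544/0.444) = 3.642  (CG6004)
log2(966.5/83.09) = 3.540  (CG14470)
log2(0.083/1.103) = -3.732  (CG28628)
log2(27652/1825) = 3.921  (CG30639)
log2(0.607/10.45) = -4.106  (CG12600)
log2(17.97/2.378) = 2.918  (CG15973)
log2(9613/1839) = 2.386  (CG5704)
CG30639 is most strongly upregulated.

3.921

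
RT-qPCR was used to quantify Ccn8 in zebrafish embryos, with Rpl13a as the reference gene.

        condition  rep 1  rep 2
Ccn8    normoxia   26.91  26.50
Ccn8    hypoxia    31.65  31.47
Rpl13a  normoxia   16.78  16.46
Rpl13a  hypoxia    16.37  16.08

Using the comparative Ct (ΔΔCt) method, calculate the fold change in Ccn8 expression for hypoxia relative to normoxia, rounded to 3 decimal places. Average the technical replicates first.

0.026

Mean Ct: Ccn8 normoxia 26.705; Ccn8 hypoxia 31.560; Rpl13a normoxia 16.620; Rpl13a hypoxia 16.225
ΔCt(normoxia) = 26.705 − 16.620 = 10.085
ΔCt(hypoxia) = 31.560 − 16.225 = 15.335
ΔΔCt = 15.335 − 10.085 = 5.250
Fold change = 2^(−5.250) = 0.0263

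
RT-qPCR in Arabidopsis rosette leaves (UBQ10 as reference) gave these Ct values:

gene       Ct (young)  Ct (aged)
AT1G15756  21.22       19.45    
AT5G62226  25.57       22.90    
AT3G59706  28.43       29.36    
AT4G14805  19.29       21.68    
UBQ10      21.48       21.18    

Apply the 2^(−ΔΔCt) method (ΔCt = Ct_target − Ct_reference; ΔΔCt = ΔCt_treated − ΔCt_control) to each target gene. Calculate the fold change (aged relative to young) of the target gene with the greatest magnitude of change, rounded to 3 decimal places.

AT1G15756: ΔΔCt = (19.45−21.18) − (21.22−21.48) = -1.73 − (-0.26) = -1.47; fold change = 2^1.47 = 2.770
AT5G62226: ΔΔCt = (22.90−21.18) − (25.57−21.48) = 1.72 − 4.09 = -2.37; fold change = 2^2.37 = 5.169
AT3G59706: ΔΔCt = (29.36−21.18) − (28.43−21.48) = 8.18 − 6.95 = 1.23; fold change = 2^-1.23 = 0.426
AT4G14805: ΔΔCt = (21.68−21.18) − (19.29−21.48) = 0.50 − (-2.19) = 2.69; fold change = 2^-2.69 = 0.155
AT4G14805 has the largest |ΔΔCt| = 2.69.

0.155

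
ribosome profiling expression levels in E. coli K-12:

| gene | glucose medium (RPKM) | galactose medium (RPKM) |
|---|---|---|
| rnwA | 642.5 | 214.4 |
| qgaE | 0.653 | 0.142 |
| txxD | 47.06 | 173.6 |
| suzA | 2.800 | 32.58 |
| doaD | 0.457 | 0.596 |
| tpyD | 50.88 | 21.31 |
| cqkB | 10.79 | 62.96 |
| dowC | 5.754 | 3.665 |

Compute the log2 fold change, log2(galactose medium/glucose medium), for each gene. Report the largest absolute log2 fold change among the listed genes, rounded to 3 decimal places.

3.540

log2(214.4/642.5) = -1.583  (rnwA)
log2(0.142/0.653) = -2.201  (qgaE)
log2(173.6/47.06) = 1.883  (txxD)
log2(32.58/2.800) = 3.540  (suzA)
log2(0.596/0.457) = 0.383  (doaD)
log2(21.31/50.88) = -1.256  (tpyD)
log2(62.96/10.79) = 2.545  (cqkB)
log2(3.665/5.754) = -0.651  (dowC)
The largest magnitude belongs to suzA.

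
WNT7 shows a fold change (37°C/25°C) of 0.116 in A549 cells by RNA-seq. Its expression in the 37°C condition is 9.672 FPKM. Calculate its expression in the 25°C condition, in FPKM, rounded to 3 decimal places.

25°C expression = 9.672 / 0.116 = 83.379

83.379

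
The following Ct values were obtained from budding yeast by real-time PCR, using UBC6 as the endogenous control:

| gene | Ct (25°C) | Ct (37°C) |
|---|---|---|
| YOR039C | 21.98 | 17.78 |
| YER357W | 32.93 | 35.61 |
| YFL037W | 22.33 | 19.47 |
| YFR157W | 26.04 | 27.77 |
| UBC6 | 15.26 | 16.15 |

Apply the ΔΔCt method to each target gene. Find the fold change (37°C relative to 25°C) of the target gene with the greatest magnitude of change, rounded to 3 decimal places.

YOR039C: ΔΔCt = (17.78−16.15) − (21.98−15.26) = 1.63 − 6.72 = -5.09; fold change = 2^5.09 = 34.060
YER357W: ΔΔCt = (35.61−16.15) − (32.93−15.26) = 19.46 − 17.67 = 1.79; fold change = 2^-1.79 = 0.289
YFL037W: ΔΔCt = (19.47−16.15) − (22.33−15.26) = 3.32 − 7.07 = -3.75; fold change = 2^3.75 = 13.454
YFR157W: ΔΔCt = (27.77−16.15) − (26.04−15.26) = 11.62 − 10.78 = 0.84; fold change = 2^-0.84 = 0.559
YOR039C has the largest |ΔΔCt| = 5.09.

34.060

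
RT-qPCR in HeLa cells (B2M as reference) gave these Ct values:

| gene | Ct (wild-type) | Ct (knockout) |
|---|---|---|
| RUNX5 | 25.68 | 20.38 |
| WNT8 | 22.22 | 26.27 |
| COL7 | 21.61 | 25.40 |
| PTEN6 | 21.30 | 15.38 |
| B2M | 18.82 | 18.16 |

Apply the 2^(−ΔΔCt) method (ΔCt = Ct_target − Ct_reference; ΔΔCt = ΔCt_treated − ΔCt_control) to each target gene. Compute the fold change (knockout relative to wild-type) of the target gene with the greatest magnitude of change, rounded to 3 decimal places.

38.319

RUNX5: ΔΔCt = (20.38−18.16) − (25.68−18.82) = 2.22 − 6.86 = -4.64; fold change = 2^4.64 = 24.933
WNT8: ΔΔCt = (26.27−18.16) − (22.22−18.82) = 8.11 − 3.40 = 4.71; fold change = 2^-4.71 = 0.038
COL7: ΔΔCt = (25.40−18.16) − (21.61−18.82) = 7.24 − 2.79 = 4.45; fold change = 2^-4.45 = 0.046
PTEN6: ΔΔCt = (15.38−18.16) − (21.30−18.82) = -2.78 − 2.48 = -5.26; fold change = 2^5.26 = 38.319
PTEN6 has the largest |ΔΔCt| = 5.26.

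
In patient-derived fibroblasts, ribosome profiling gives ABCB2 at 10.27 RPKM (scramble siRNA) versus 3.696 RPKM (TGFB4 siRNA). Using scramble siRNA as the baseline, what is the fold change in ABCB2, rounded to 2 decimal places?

Fold change = 3.696 / 10.27 = 0.360
ABCB2 is downregulated.

0.36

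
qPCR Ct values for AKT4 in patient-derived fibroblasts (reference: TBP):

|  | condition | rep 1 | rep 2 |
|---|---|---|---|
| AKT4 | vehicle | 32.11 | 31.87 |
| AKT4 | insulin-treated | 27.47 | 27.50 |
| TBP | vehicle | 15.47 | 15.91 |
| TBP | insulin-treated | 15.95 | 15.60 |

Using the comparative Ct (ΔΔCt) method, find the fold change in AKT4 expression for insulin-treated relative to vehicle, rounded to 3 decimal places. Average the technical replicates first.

24.084

Mean Ct: AKT4 vehicle 31.990; AKT4 insulin-treated 27.485; TBP vehicle 15.690; TBP insulin-treated 15.775
ΔCt(vehicle) = 31.990 − 15.690 = 16.300
ΔCt(insulin-treated) = 27.485 − 15.775 = 11.710
ΔΔCt = 11.710 − 16.300 = -4.590
Fold change = 2^(−(-4.590)) = 2^4.590 = 24.0839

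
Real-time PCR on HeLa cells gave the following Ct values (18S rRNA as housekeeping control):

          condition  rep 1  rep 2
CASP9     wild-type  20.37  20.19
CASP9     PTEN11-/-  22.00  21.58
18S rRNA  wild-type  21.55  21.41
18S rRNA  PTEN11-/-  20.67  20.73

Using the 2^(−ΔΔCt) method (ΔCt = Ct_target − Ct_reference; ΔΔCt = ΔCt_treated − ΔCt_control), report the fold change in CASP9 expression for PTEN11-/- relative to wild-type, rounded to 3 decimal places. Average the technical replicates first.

Mean Ct: CASP9 wild-type 20.280; CASP9 PTEN11-/- 21.790; 18S rRNA wild-type 21.480; 18S rRNA PTEN11-/- 20.700
ΔCt(wild-type) = 20.280 − 21.480 = -1.200
ΔCt(PTEN11-/-) = 21.790 − 20.700 = 1.090
ΔΔCt = 1.090 − (-1.200) = 2.290
Fold change = 2^(−2.290) = 0.2045

0.204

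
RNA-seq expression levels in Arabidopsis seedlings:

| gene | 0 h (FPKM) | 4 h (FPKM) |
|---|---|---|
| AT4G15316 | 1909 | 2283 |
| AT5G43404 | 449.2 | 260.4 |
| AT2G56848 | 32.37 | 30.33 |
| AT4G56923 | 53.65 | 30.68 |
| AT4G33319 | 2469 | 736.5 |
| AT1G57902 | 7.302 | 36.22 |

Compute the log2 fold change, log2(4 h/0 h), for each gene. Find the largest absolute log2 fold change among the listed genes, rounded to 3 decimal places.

log2(2283/1909) = 0.258  (AT4G15316)
log2(260.4/449.2) = -0.787  (AT5G43404)
log2(30.33/32.37) = -0.094  (AT2G56848)
log2(30.68/53.65) = -0.806  (AT4G56923)
log2(736.5/2469) = -1.745  (AT4G33319)
log2(36.22/7.302) = 2.310  (AT1G57902)
The largest magnitude belongs to AT1G57902.

2.310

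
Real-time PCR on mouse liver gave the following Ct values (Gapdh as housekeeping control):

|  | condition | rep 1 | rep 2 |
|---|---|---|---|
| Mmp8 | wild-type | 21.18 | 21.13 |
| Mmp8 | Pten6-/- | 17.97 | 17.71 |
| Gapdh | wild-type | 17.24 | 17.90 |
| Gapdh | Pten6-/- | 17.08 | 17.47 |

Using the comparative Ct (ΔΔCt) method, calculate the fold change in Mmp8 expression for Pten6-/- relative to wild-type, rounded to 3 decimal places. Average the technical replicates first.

Mean Ct: Mmp8 wild-type 21.155; Mmp8 Pten6-/- 17.840; Gapdh wild-type 17.570; Gapdh Pten6-/- 17.275
ΔCt(wild-type) = 21.155 − 17.570 = 3.585
ΔCt(Pten6-/-) = 17.840 − 17.275 = 0.565
ΔΔCt = 0.565 − 3.585 = -3.020
Fold change = 2^(−(-3.020)) = 2^3.020 = 8.1117

8.112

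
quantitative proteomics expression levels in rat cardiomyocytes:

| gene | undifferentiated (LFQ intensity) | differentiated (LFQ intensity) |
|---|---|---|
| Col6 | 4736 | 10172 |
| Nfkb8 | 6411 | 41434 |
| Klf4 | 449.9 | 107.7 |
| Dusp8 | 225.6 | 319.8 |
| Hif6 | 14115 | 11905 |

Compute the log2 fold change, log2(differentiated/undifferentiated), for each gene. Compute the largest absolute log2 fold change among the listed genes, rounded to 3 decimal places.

2.692

log2(10172/4736) = 1.103  (Col6)
log2(41434/6411) = 2.692  (Nfkb8)
log2(107.7/449.9) = -2.063  (Klf4)
log2(319.8/225.6) = 0.503  (Dusp8)
log2(11905/14115) = -0.246  (Hif6)
The largest magnitude belongs to Nfkb8.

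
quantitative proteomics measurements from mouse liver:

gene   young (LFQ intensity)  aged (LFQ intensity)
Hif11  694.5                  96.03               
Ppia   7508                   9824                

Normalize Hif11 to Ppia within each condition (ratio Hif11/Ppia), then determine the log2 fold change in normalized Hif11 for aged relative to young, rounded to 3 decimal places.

-3.242

Hif11/Ppia (young) = 694.5 / 7508 = 0.092501
Hif11/Ppia (aged) = 96.03 / 9824 = 0.009775
Fold change = 0.009775 / 0.092501 = 0.1057
log2(0.1057) = -3.2423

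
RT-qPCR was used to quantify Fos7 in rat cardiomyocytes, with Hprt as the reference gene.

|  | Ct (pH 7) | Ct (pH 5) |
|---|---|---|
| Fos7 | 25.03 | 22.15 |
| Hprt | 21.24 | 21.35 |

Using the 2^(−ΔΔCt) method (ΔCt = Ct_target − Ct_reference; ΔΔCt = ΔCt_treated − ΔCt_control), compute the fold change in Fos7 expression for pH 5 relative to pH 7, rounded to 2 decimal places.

ΔCt(pH 7) = 25.030 − 21.240 = 3.790
ΔCt(pH 5) = 22.150 − 21.350 = 0.800
ΔΔCt = 0.800 − 3.790 = -2.990
Fold change = 2^(−(-2.990)) = 2^2.990 = 7.945

7.94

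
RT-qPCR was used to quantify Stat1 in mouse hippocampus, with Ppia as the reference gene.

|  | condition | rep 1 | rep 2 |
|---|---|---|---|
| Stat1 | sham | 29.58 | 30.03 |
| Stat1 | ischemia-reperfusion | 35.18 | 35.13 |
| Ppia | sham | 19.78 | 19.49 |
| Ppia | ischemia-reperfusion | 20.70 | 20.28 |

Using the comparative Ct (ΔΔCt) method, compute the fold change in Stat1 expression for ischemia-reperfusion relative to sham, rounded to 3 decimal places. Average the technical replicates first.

0.044

Mean Ct: Stat1 sham 29.805; Stat1 ischemia-reperfusion 35.155; Ppia sham 19.635; Ppia ischemia-reperfusion 20.490
ΔCt(sham) = 29.805 − 19.635 = 10.170
ΔCt(ischemia-reperfusion) = 35.155 − 20.490 = 14.665
ΔΔCt = 14.665 − 10.170 = 4.495
Fold change = 2^(−4.495) = 0.0443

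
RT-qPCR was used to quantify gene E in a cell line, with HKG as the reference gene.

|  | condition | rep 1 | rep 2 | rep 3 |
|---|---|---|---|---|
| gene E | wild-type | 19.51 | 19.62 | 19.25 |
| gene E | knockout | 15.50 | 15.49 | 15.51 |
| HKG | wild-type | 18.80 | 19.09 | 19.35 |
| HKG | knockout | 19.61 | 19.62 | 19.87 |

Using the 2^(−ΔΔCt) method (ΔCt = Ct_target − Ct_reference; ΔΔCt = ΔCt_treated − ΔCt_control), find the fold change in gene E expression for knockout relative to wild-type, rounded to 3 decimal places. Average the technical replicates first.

Mean Ct: gene E wild-type 19.460; gene E knockout 15.500; HKG wild-type 19.080; HKG knockout 19.700
ΔCt(wild-type) = 19.460 − 19.080 = 0.380
ΔCt(knockout) = 15.500 − 19.700 = -4.200
ΔΔCt = -4.200 − 0.380 = -4.580
Fold change = 2^(−(-4.580)) = 2^4.580 = 23.9176

23.918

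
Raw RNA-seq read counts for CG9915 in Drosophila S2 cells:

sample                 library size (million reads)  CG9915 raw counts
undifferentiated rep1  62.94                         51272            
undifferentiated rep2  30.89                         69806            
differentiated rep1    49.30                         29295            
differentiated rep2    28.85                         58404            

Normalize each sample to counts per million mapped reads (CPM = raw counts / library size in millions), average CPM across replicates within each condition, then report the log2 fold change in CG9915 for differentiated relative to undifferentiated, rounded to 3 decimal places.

-0.232

CPM(undifferentiated rep1) = 51272 / 62.94 = 814.6171
CPM(undifferentiated rep2) = 69806 / 30.89 = 2259.8252
CPM(differentiated rep1) = 29295 / 49.30 = 594.2191
CPM(differentiated rep2) = 58404 / 28.85 = 2024.4021
mean CPM(undifferentiated) = 1537.2211; mean CPM(differentiated) = 1309.3106
Fold change = 1309.3106 / 1537.2211 = 0.85174
log2(0.85174) = -0.2315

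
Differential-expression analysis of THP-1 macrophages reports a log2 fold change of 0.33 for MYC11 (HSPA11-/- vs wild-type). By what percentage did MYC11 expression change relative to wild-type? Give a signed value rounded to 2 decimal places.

25.70%

Fold change = 2^(0.33) = 1.2570
Percent change = (FC − 1) × 100% = (1.2570 − 1) × 100 = 25.70%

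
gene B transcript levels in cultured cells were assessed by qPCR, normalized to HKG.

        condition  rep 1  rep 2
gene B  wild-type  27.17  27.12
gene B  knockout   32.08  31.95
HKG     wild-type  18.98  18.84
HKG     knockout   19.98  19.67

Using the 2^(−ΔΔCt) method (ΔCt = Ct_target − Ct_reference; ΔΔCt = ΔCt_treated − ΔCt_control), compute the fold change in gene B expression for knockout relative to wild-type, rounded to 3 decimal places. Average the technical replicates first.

0.064

Mean Ct: gene B wild-type 27.145; gene B knockout 32.015; HKG wild-type 18.910; HKG knockout 19.825
ΔCt(wild-type) = 27.145 − 18.910 = 8.235
ΔCt(knockout) = 32.015 − 19.825 = 12.190
ΔΔCt = 12.190 − 8.235 = 3.955
Fold change = 2^(−3.955) = 0.0645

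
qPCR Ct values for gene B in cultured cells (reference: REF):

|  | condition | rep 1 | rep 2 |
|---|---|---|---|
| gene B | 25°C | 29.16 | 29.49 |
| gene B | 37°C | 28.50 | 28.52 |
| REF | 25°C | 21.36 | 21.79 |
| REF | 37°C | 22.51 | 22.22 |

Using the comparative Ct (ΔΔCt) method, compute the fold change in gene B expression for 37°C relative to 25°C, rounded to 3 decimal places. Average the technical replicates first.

Mean Ct: gene B 25°C 29.325; gene B 37°C 28.510; REF 25°C 21.575; REF 37°C 22.365
ΔCt(25°C) = 29.325 − 21.575 = 7.750
ΔCt(37°C) = 28.510 − 22.365 = 6.145
ΔΔCt = 6.145 − 7.750 = -1.605
Fold change = 2^(−(-1.605)) = 2^1.605 = 3.0420

3.042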